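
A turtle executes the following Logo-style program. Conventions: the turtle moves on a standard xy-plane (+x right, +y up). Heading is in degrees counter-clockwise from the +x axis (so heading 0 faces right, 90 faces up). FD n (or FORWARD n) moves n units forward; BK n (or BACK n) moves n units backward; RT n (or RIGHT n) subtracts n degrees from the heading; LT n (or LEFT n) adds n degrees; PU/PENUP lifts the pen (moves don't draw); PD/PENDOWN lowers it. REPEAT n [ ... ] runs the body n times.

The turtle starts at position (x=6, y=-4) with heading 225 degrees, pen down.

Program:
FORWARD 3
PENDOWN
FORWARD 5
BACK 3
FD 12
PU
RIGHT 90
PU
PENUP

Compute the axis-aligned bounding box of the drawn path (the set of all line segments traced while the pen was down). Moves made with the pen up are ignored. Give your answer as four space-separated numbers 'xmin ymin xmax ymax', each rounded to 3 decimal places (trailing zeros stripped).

Answer: -6.021 -16.021 6 -4

Derivation:
Executing turtle program step by step:
Start: pos=(6,-4), heading=225, pen down
FD 3: (6,-4) -> (3.879,-6.121) [heading=225, draw]
PD: pen down
FD 5: (3.879,-6.121) -> (0.343,-9.657) [heading=225, draw]
BK 3: (0.343,-9.657) -> (2.464,-7.536) [heading=225, draw]
FD 12: (2.464,-7.536) -> (-6.021,-16.021) [heading=225, draw]
PU: pen up
RT 90: heading 225 -> 135
PU: pen up
PU: pen up
Final: pos=(-6.021,-16.021), heading=135, 4 segment(s) drawn

Segment endpoints: x in {-6.021, 0.343, 2.464, 3.879, 6}, y in {-16.021, -9.657, -7.536, -6.121, -4}
xmin=-6.021, ymin=-16.021, xmax=6, ymax=-4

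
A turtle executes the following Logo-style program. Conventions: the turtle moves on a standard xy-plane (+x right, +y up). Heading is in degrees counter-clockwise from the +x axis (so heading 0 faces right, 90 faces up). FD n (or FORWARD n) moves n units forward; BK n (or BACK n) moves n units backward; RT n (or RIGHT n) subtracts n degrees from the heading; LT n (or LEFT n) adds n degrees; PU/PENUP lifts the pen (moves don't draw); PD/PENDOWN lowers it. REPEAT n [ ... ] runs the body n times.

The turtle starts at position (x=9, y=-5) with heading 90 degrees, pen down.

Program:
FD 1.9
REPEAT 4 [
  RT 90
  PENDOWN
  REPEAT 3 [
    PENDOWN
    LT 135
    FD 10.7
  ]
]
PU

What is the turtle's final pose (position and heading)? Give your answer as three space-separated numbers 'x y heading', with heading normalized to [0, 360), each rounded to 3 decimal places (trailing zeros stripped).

Executing turtle program step by step:
Start: pos=(9,-5), heading=90, pen down
FD 1.9: (9,-5) -> (9,-3.1) [heading=90, draw]
REPEAT 4 [
  -- iteration 1/4 --
  RT 90: heading 90 -> 0
  PD: pen down
  REPEAT 3 [
    -- iteration 1/3 --
    PD: pen down
    LT 135: heading 0 -> 135
    FD 10.7: (9,-3.1) -> (1.434,4.466) [heading=135, draw]
    -- iteration 2/3 --
    PD: pen down
    LT 135: heading 135 -> 270
    FD 10.7: (1.434,4.466) -> (1.434,-6.234) [heading=270, draw]
    -- iteration 3/3 --
    PD: pen down
    LT 135: heading 270 -> 45
    FD 10.7: (1.434,-6.234) -> (9,1.332) [heading=45, draw]
  ]
  -- iteration 2/4 --
  RT 90: heading 45 -> 315
  PD: pen down
  REPEAT 3 [
    -- iteration 1/3 --
    PD: pen down
    LT 135: heading 315 -> 90
    FD 10.7: (9,1.332) -> (9,12.032) [heading=90, draw]
    -- iteration 2/3 --
    PD: pen down
    LT 135: heading 90 -> 225
    FD 10.7: (9,12.032) -> (1.434,4.466) [heading=225, draw]
    -- iteration 3/3 --
    PD: pen down
    LT 135: heading 225 -> 0
    FD 10.7: (1.434,4.466) -> (12.134,4.466) [heading=0, draw]
  ]
  -- iteration 3/4 --
  RT 90: heading 0 -> 270
  PD: pen down
  REPEAT 3 [
    -- iteration 1/3 --
    PD: pen down
    LT 135: heading 270 -> 45
    FD 10.7: (12.134,4.466) -> (19.7,12.032) [heading=45, draw]
    -- iteration 2/3 --
    PD: pen down
    LT 135: heading 45 -> 180
    FD 10.7: (19.7,12.032) -> (9,12.032) [heading=180, draw]
    -- iteration 3/3 --
    PD: pen down
    LT 135: heading 180 -> 315
    FD 10.7: (9,12.032) -> (16.566,4.466) [heading=315, draw]
  ]
  -- iteration 4/4 --
  RT 90: heading 315 -> 225
  PD: pen down
  REPEAT 3 [
    -- iteration 1/3 --
    PD: pen down
    LT 135: heading 225 -> 0
    FD 10.7: (16.566,4.466) -> (27.266,4.466) [heading=0, draw]
    -- iteration 2/3 --
    PD: pen down
    LT 135: heading 0 -> 135
    FD 10.7: (27.266,4.466) -> (19.7,12.032) [heading=135, draw]
    -- iteration 3/3 --
    PD: pen down
    LT 135: heading 135 -> 270
    FD 10.7: (19.7,12.032) -> (19.7,1.332) [heading=270, draw]
  ]
]
PU: pen up
Final: pos=(19.7,1.332), heading=270, 13 segment(s) drawn

Answer: 19.7 1.332 270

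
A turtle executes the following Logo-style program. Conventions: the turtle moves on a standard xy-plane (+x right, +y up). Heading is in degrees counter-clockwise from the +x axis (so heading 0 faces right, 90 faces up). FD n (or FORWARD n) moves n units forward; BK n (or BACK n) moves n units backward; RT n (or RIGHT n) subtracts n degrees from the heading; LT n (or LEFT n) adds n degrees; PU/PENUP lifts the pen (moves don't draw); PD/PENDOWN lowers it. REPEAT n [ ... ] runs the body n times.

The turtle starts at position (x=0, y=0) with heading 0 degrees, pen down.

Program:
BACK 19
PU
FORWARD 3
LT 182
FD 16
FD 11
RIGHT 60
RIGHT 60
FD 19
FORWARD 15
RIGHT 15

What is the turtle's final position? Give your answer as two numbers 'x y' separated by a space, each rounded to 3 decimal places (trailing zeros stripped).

Executing turtle program step by step:
Start: pos=(0,0), heading=0, pen down
BK 19: (0,0) -> (-19,0) [heading=0, draw]
PU: pen up
FD 3: (-19,0) -> (-16,0) [heading=0, move]
LT 182: heading 0 -> 182
FD 16: (-16,0) -> (-31.99,-0.558) [heading=182, move]
FD 11: (-31.99,-0.558) -> (-42.984,-0.942) [heading=182, move]
RT 60: heading 182 -> 122
RT 60: heading 122 -> 62
FD 19: (-42.984,-0.942) -> (-34.064,15.834) [heading=62, move]
FD 15: (-34.064,15.834) -> (-27.022,29.078) [heading=62, move]
RT 15: heading 62 -> 47
Final: pos=(-27.022,29.078), heading=47, 1 segment(s) drawn

Answer: -27.022 29.078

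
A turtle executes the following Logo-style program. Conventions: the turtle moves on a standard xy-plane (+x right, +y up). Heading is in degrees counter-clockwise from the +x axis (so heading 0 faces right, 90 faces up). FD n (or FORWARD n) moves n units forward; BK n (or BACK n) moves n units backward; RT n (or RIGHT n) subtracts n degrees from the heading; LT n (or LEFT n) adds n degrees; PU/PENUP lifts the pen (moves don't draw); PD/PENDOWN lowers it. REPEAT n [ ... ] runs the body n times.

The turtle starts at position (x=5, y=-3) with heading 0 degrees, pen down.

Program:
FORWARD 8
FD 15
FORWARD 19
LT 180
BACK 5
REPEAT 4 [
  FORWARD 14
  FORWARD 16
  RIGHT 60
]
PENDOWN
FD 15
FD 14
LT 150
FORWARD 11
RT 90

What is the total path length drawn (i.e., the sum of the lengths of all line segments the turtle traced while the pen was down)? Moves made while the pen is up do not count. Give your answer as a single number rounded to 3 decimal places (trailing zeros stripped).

Answer: 207

Derivation:
Executing turtle program step by step:
Start: pos=(5,-3), heading=0, pen down
FD 8: (5,-3) -> (13,-3) [heading=0, draw]
FD 15: (13,-3) -> (28,-3) [heading=0, draw]
FD 19: (28,-3) -> (47,-3) [heading=0, draw]
LT 180: heading 0 -> 180
BK 5: (47,-3) -> (52,-3) [heading=180, draw]
REPEAT 4 [
  -- iteration 1/4 --
  FD 14: (52,-3) -> (38,-3) [heading=180, draw]
  FD 16: (38,-3) -> (22,-3) [heading=180, draw]
  RT 60: heading 180 -> 120
  -- iteration 2/4 --
  FD 14: (22,-3) -> (15,9.124) [heading=120, draw]
  FD 16: (15,9.124) -> (7,22.981) [heading=120, draw]
  RT 60: heading 120 -> 60
  -- iteration 3/4 --
  FD 14: (7,22.981) -> (14,35.105) [heading=60, draw]
  FD 16: (14,35.105) -> (22,48.962) [heading=60, draw]
  RT 60: heading 60 -> 0
  -- iteration 4/4 --
  FD 14: (22,48.962) -> (36,48.962) [heading=0, draw]
  FD 16: (36,48.962) -> (52,48.962) [heading=0, draw]
  RT 60: heading 0 -> 300
]
PD: pen down
FD 15: (52,48.962) -> (59.5,35.971) [heading=300, draw]
FD 14: (59.5,35.971) -> (66.5,23.847) [heading=300, draw]
LT 150: heading 300 -> 90
FD 11: (66.5,23.847) -> (66.5,34.847) [heading=90, draw]
RT 90: heading 90 -> 0
Final: pos=(66.5,34.847), heading=0, 15 segment(s) drawn

Segment lengths:
  seg 1: (5,-3) -> (13,-3), length = 8
  seg 2: (13,-3) -> (28,-3), length = 15
  seg 3: (28,-3) -> (47,-3), length = 19
  seg 4: (47,-3) -> (52,-3), length = 5
  seg 5: (52,-3) -> (38,-3), length = 14
  seg 6: (38,-3) -> (22,-3), length = 16
  seg 7: (22,-3) -> (15,9.124), length = 14
  seg 8: (15,9.124) -> (7,22.981), length = 16
  seg 9: (7,22.981) -> (14,35.105), length = 14
  seg 10: (14,35.105) -> (22,48.962), length = 16
  seg 11: (22,48.962) -> (36,48.962), length = 14
  seg 12: (36,48.962) -> (52,48.962), length = 16
  seg 13: (52,48.962) -> (59.5,35.971), length = 15
  seg 14: (59.5,35.971) -> (66.5,23.847), length = 14
  seg 15: (66.5,23.847) -> (66.5,34.847), length = 11
Total = 207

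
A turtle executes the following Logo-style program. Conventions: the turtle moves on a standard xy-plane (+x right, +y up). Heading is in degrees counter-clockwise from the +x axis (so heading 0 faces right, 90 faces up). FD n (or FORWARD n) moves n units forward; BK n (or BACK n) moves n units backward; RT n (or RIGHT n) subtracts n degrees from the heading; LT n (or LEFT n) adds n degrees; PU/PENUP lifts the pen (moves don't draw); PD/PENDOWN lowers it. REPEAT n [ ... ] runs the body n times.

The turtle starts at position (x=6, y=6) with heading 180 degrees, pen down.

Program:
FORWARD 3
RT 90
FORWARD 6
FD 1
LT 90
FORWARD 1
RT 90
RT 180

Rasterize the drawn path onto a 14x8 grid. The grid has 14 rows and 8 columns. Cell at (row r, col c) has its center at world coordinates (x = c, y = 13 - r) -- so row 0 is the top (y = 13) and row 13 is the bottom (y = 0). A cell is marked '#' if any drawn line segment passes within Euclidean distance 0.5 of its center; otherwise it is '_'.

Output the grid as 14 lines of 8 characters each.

Answer: __##____
___#____
___#____
___#____
___#____
___#____
___#____
___####_
________
________
________
________
________
________

Derivation:
Segment 0: (6,6) -> (3,6)
Segment 1: (3,6) -> (3,12)
Segment 2: (3,12) -> (3,13)
Segment 3: (3,13) -> (2,13)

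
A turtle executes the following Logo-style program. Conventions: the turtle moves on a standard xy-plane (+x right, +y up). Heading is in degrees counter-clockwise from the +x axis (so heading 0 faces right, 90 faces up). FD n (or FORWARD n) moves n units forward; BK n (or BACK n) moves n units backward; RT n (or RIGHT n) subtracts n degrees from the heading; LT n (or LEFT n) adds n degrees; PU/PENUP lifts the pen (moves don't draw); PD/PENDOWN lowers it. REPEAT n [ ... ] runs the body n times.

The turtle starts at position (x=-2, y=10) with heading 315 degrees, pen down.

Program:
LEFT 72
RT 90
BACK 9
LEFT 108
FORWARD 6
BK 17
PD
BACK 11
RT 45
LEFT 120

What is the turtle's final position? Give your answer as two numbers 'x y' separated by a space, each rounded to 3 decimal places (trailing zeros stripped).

Executing turtle program step by step:
Start: pos=(-2,10), heading=315, pen down
LT 72: heading 315 -> 27
RT 90: heading 27 -> 297
BK 9: (-2,10) -> (-6.086,18.019) [heading=297, draw]
LT 108: heading 297 -> 45
FD 6: (-6.086,18.019) -> (-1.843,22.262) [heading=45, draw]
BK 17: (-1.843,22.262) -> (-13.864,10.241) [heading=45, draw]
PD: pen down
BK 11: (-13.864,10.241) -> (-21.642,2.463) [heading=45, draw]
RT 45: heading 45 -> 0
LT 120: heading 0 -> 120
Final: pos=(-21.642,2.463), heading=120, 4 segment(s) drawn

Answer: -21.642 2.463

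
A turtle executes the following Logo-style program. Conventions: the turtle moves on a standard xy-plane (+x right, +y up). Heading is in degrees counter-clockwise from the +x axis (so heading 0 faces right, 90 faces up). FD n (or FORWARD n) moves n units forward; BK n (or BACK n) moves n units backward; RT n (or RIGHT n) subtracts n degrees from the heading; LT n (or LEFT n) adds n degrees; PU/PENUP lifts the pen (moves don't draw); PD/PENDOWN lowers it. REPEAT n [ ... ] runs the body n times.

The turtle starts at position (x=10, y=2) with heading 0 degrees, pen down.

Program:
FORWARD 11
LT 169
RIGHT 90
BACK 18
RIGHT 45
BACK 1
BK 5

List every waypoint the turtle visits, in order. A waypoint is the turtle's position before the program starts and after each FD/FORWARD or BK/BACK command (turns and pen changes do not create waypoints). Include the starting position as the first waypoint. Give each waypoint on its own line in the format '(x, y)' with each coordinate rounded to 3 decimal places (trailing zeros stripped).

Executing turtle program step by step:
Start: pos=(10,2), heading=0, pen down
FD 11: (10,2) -> (21,2) [heading=0, draw]
LT 169: heading 0 -> 169
RT 90: heading 169 -> 79
BK 18: (21,2) -> (17.565,-15.669) [heading=79, draw]
RT 45: heading 79 -> 34
BK 1: (17.565,-15.669) -> (16.736,-16.228) [heading=34, draw]
BK 5: (16.736,-16.228) -> (12.591,-19.024) [heading=34, draw]
Final: pos=(12.591,-19.024), heading=34, 4 segment(s) drawn
Waypoints (5 total):
(10, 2)
(21, 2)
(17.565, -15.669)
(16.736, -16.228)
(12.591, -19.024)

Answer: (10, 2)
(21, 2)
(17.565, -15.669)
(16.736, -16.228)
(12.591, -19.024)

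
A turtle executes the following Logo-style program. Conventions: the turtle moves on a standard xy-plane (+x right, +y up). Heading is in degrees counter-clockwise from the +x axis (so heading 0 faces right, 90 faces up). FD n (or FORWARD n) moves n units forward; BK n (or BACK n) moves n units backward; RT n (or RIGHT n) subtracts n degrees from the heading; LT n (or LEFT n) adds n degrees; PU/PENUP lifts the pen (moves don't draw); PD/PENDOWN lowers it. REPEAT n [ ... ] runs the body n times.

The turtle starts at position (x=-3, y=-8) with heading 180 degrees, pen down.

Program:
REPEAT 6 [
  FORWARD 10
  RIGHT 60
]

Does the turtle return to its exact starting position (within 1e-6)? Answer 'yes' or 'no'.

Answer: yes

Derivation:
Executing turtle program step by step:
Start: pos=(-3,-8), heading=180, pen down
REPEAT 6 [
  -- iteration 1/6 --
  FD 10: (-3,-8) -> (-13,-8) [heading=180, draw]
  RT 60: heading 180 -> 120
  -- iteration 2/6 --
  FD 10: (-13,-8) -> (-18,0.66) [heading=120, draw]
  RT 60: heading 120 -> 60
  -- iteration 3/6 --
  FD 10: (-18,0.66) -> (-13,9.321) [heading=60, draw]
  RT 60: heading 60 -> 0
  -- iteration 4/6 --
  FD 10: (-13,9.321) -> (-3,9.321) [heading=0, draw]
  RT 60: heading 0 -> 300
  -- iteration 5/6 --
  FD 10: (-3,9.321) -> (2,0.66) [heading=300, draw]
  RT 60: heading 300 -> 240
  -- iteration 6/6 --
  FD 10: (2,0.66) -> (-3,-8) [heading=240, draw]
  RT 60: heading 240 -> 180
]
Final: pos=(-3,-8), heading=180, 6 segment(s) drawn

Start position: (-3, -8)
Final position: (-3, -8)
Distance = 0; < 1e-6 -> CLOSED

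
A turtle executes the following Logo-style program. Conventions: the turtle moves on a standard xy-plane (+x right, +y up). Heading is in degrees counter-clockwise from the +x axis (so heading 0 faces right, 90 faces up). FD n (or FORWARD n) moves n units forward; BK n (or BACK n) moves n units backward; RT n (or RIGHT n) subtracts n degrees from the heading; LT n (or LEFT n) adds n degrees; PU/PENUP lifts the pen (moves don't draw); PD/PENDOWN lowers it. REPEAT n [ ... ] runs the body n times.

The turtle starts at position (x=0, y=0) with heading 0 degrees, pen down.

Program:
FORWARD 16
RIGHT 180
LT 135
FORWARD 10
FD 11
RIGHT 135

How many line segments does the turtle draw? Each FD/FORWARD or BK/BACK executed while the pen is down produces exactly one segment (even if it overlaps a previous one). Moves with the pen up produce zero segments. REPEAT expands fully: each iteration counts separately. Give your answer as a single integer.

Answer: 3

Derivation:
Executing turtle program step by step:
Start: pos=(0,0), heading=0, pen down
FD 16: (0,0) -> (16,0) [heading=0, draw]
RT 180: heading 0 -> 180
LT 135: heading 180 -> 315
FD 10: (16,0) -> (23.071,-7.071) [heading=315, draw]
FD 11: (23.071,-7.071) -> (30.849,-14.849) [heading=315, draw]
RT 135: heading 315 -> 180
Final: pos=(30.849,-14.849), heading=180, 3 segment(s) drawn
Segments drawn: 3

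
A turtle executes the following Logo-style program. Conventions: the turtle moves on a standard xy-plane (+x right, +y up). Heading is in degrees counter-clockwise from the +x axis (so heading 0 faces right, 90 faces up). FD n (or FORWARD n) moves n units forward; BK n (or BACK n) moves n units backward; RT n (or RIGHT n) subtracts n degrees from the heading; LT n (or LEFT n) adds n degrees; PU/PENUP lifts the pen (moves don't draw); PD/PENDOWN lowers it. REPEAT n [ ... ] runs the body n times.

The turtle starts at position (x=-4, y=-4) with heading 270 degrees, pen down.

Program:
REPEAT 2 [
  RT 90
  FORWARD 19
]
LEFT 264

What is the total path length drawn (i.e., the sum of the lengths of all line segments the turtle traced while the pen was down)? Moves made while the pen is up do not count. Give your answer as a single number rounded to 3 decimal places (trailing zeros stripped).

Answer: 38

Derivation:
Executing turtle program step by step:
Start: pos=(-4,-4), heading=270, pen down
REPEAT 2 [
  -- iteration 1/2 --
  RT 90: heading 270 -> 180
  FD 19: (-4,-4) -> (-23,-4) [heading=180, draw]
  -- iteration 2/2 --
  RT 90: heading 180 -> 90
  FD 19: (-23,-4) -> (-23,15) [heading=90, draw]
]
LT 264: heading 90 -> 354
Final: pos=(-23,15), heading=354, 2 segment(s) drawn

Segment lengths:
  seg 1: (-4,-4) -> (-23,-4), length = 19
  seg 2: (-23,-4) -> (-23,15), length = 19
Total = 38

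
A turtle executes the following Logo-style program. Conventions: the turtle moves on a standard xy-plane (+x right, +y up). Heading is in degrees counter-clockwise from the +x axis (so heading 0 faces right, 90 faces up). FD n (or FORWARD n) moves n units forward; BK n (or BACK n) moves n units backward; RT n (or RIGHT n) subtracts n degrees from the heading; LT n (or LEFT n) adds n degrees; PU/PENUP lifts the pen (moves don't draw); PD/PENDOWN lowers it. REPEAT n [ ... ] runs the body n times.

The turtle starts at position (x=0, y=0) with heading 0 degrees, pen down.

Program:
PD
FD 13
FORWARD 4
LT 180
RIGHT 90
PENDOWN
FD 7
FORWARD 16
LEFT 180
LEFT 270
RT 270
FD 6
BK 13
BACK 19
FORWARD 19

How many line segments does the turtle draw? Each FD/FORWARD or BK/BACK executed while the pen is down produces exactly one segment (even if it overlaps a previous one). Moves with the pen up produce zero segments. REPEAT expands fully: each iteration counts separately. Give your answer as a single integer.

Executing turtle program step by step:
Start: pos=(0,0), heading=0, pen down
PD: pen down
FD 13: (0,0) -> (13,0) [heading=0, draw]
FD 4: (13,0) -> (17,0) [heading=0, draw]
LT 180: heading 0 -> 180
RT 90: heading 180 -> 90
PD: pen down
FD 7: (17,0) -> (17,7) [heading=90, draw]
FD 16: (17,7) -> (17,23) [heading=90, draw]
LT 180: heading 90 -> 270
LT 270: heading 270 -> 180
RT 270: heading 180 -> 270
FD 6: (17,23) -> (17,17) [heading=270, draw]
BK 13: (17,17) -> (17,30) [heading=270, draw]
BK 19: (17,30) -> (17,49) [heading=270, draw]
FD 19: (17,49) -> (17,30) [heading=270, draw]
Final: pos=(17,30), heading=270, 8 segment(s) drawn
Segments drawn: 8

Answer: 8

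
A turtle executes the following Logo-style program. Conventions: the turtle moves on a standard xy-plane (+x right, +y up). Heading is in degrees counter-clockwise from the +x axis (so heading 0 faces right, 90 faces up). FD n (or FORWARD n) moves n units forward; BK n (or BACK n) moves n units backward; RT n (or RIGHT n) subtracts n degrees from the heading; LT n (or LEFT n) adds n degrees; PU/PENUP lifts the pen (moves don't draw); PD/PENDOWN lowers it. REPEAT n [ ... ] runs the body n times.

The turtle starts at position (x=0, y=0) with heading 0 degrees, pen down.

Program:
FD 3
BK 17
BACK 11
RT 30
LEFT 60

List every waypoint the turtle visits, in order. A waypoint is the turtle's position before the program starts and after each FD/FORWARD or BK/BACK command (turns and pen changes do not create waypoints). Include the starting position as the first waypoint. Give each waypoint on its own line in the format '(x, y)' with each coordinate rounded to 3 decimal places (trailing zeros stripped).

Answer: (0, 0)
(3, 0)
(-14, 0)
(-25, 0)

Derivation:
Executing turtle program step by step:
Start: pos=(0,0), heading=0, pen down
FD 3: (0,0) -> (3,0) [heading=0, draw]
BK 17: (3,0) -> (-14,0) [heading=0, draw]
BK 11: (-14,0) -> (-25,0) [heading=0, draw]
RT 30: heading 0 -> 330
LT 60: heading 330 -> 30
Final: pos=(-25,0), heading=30, 3 segment(s) drawn
Waypoints (4 total):
(0, 0)
(3, 0)
(-14, 0)
(-25, 0)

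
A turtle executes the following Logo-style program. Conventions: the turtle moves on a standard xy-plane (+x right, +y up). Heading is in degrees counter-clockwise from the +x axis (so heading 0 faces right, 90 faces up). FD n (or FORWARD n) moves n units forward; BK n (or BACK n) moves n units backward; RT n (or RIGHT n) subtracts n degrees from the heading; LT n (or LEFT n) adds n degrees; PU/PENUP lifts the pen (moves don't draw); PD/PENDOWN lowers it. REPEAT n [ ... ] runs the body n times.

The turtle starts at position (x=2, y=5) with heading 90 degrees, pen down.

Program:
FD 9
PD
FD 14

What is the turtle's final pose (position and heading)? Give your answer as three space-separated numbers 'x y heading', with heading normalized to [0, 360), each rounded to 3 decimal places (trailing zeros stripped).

Answer: 2 28 90

Derivation:
Executing turtle program step by step:
Start: pos=(2,5), heading=90, pen down
FD 9: (2,5) -> (2,14) [heading=90, draw]
PD: pen down
FD 14: (2,14) -> (2,28) [heading=90, draw]
Final: pos=(2,28), heading=90, 2 segment(s) drawn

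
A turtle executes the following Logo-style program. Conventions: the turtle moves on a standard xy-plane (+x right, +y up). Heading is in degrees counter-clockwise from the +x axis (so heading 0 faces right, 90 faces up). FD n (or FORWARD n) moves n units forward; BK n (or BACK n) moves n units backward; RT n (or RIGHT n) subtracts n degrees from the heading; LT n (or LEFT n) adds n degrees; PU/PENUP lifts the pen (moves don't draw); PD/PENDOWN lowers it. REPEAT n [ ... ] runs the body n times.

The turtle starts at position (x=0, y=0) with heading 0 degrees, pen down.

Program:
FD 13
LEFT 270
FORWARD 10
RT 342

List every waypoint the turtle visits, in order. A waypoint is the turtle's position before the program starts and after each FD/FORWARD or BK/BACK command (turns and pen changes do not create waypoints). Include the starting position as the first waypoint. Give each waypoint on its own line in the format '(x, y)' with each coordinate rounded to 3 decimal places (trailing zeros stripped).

Executing turtle program step by step:
Start: pos=(0,0), heading=0, pen down
FD 13: (0,0) -> (13,0) [heading=0, draw]
LT 270: heading 0 -> 270
FD 10: (13,0) -> (13,-10) [heading=270, draw]
RT 342: heading 270 -> 288
Final: pos=(13,-10), heading=288, 2 segment(s) drawn
Waypoints (3 total):
(0, 0)
(13, 0)
(13, -10)

Answer: (0, 0)
(13, 0)
(13, -10)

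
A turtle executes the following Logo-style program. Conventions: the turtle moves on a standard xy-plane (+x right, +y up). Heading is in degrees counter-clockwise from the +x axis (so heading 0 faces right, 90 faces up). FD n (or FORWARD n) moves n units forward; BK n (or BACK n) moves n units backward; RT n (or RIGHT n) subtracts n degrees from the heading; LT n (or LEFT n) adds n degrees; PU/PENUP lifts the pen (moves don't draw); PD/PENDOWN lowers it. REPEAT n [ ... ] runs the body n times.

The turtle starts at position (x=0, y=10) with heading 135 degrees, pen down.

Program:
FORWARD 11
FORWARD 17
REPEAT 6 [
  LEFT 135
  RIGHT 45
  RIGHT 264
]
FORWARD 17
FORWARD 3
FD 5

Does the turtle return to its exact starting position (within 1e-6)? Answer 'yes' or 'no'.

Answer: no

Derivation:
Executing turtle program step by step:
Start: pos=(0,10), heading=135, pen down
FD 11: (0,10) -> (-7.778,17.778) [heading=135, draw]
FD 17: (-7.778,17.778) -> (-19.799,29.799) [heading=135, draw]
REPEAT 6 [
  -- iteration 1/6 --
  LT 135: heading 135 -> 270
  RT 45: heading 270 -> 225
  RT 264: heading 225 -> 321
  -- iteration 2/6 --
  LT 135: heading 321 -> 96
  RT 45: heading 96 -> 51
  RT 264: heading 51 -> 147
  -- iteration 3/6 --
  LT 135: heading 147 -> 282
  RT 45: heading 282 -> 237
  RT 264: heading 237 -> 333
  -- iteration 4/6 --
  LT 135: heading 333 -> 108
  RT 45: heading 108 -> 63
  RT 264: heading 63 -> 159
  -- iteration 5/6 --
  LT 135: heading 159 -> 294
  RT 45: heading 294 -> 249
  RT 264: heading 249 -> 345
  -- iteration 6/6 --
  LT 135: heading 345 -> 120
  RT 45: heading 120 -> 75
  RT 264: heading 75 -> 171
]
FD 17: (-19.799,29.799) -> (-36.59,32.458) [heading=171, draw]
FD 3: (-36.59,32.458) -> (-39.553,32.928) [heading=171, draw]
FD 5: (-39.553,32.928) -> (-44.491,33.71) [heading=171, draw]
Final: pos=(-44.491,33.71), heading=171, 5 segment(s) drawn

Start position: (0, 10)
Final position: (-44.491, 33.71)
Distance = 50.415; >= 1e-6 -> NOT closed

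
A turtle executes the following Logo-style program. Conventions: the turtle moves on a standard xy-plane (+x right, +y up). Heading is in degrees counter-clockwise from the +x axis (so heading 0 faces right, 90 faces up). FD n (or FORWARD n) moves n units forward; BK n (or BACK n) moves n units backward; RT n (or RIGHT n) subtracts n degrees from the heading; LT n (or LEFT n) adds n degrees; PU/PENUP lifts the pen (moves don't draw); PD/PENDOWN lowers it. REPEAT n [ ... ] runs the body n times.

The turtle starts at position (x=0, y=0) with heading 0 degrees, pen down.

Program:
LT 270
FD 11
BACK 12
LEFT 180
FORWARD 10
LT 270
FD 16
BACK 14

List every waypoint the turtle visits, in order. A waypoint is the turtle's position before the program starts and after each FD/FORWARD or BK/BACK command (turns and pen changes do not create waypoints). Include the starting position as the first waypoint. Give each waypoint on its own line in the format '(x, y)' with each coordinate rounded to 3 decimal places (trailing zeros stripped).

Answer: (0, 0)
(0, -11)
(0, 1)
(0, 11)
(16, 11)
(2, 11)

Derivation:
Executing turtle program step by step:
Start: pos=(0,0), heading=0, pen down
LT 270: heading 0 -> 270
FD 11: (0,0) -> (0,-11) [heading=270, draw]
BK 12: (0,-11) -> (0,1) [heading=270, draw]
LT 180: heading 270 -> 90
FD 10: (0,1) -> (0,11) [heading=90, draw]
LT 270: heading 90 -> 0
FD 16: (0,11) -> (16,11) [heading=0, draw]
BK 14: (16,11) -> (2,11) [heading=0, draw]
Final: pos=(2,11), heading=0, 5 segment(s) drawn
Waypoints (6 total):
(0, 0)
(0, -11)
(0, 1)
(0, 11)
(16, 11)
(2, 11)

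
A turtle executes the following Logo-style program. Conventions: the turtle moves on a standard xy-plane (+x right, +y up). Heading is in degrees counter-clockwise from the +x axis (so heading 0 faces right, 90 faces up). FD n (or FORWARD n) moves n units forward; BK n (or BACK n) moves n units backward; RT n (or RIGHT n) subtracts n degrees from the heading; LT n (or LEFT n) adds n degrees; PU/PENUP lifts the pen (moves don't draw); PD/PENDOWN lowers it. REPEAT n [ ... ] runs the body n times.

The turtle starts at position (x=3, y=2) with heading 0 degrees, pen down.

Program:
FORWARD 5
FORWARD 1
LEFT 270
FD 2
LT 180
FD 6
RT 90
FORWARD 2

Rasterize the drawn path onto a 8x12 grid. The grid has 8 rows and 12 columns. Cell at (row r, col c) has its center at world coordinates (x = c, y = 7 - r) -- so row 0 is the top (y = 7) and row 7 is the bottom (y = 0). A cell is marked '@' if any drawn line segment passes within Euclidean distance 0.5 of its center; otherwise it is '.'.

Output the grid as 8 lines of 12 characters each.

Segment 0: (3,2) -> (8,2)
Segment 1: (8,2) -> (9,2)
Segment 2: (9,2) -> (9,0)
Segment 3: (9,0) -> (9,6)
Segment 4: (9,6) -> (11,6)

Answer: ............
.........@@@
.........@..
.........@..
.........@..
...@@@@@@@..
.........@..
.........@..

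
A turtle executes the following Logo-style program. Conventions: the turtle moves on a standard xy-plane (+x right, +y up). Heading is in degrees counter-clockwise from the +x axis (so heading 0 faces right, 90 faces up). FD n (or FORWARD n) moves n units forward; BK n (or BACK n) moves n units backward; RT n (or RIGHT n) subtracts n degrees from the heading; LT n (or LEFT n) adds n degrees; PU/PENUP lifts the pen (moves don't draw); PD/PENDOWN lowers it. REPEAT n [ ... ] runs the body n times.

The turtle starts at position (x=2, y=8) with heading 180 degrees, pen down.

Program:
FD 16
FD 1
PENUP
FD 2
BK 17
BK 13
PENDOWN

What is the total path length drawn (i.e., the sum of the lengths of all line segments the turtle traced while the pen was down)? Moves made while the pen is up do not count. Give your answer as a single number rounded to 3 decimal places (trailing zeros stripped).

Executing turtle program step by step:
Start: pos=(2,8), heading=180, pen down
FD 16: (2,8) -> (-14,8) [heading=180, draw]
FD 1: (-14,8) -> (-15,8) [heading=180, draw]
PU: pen up
FD 2: (-15,8) -> (-17,8) [heading=180, move]
BK 17: (-17,8) -> (0,8) [heading=180, move]
BK 13: (0,8) -> (13,8) [heading=180, move]
PD: pen down
Final: pos=(13,8), heading=180, 2 segment(s) drawn

Segment lengths:
  seg 1: (2,8) -> (-14,8), length = 16
  seg 2: (-14,8) -> (-15,8), length = 1
Total = 17

Answer: 17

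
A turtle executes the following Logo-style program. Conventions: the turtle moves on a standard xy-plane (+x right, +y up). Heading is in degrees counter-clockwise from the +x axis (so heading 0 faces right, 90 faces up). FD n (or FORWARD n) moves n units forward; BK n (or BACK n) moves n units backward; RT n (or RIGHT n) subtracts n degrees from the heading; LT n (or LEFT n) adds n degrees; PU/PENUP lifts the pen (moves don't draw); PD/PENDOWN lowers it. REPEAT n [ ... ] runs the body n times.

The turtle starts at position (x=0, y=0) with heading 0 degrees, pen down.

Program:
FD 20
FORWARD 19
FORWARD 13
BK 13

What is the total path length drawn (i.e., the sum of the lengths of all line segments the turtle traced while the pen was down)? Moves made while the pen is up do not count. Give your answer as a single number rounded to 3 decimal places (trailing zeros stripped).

Executing turtle program step by step:
Start: pos=(0,0), heading=0, pen down
FD 20: (0,0) -> (20,0) [heading=0, draw]
FD 19: (20,0) -> (39,0) [heading=0, draw]
FD 13: (39,0) -> (52,0) [heading=0, draw]
BK 13: (52,0) -> (39,0) [heading=0, draw]
Final: pos=(39,0), heading=0, 4 segment(s) drawn

Segment lengths:
  seg 1: (0,0) -> (20,0), length = 20
  seg 2: (20,0) -> (39,0), length = 19
  seg 3: (39,0) -> (52,0), length = 13
  seg 4: (52,0) -> (39,0), length = 13
Total = 65

Answer: 65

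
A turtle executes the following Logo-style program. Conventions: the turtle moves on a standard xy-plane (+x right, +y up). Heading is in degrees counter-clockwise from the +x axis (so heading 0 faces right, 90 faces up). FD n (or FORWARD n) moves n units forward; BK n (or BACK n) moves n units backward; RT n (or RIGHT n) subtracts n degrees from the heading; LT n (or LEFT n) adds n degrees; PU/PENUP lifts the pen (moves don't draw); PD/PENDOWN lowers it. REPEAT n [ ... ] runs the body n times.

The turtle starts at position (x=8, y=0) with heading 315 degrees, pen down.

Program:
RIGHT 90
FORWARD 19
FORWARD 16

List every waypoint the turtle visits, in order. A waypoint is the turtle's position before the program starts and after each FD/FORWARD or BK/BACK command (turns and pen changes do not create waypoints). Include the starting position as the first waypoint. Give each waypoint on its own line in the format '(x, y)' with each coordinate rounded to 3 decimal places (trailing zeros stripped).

Answer: (8, 0)
(-5.435, -13.435)
(-16.749, -24.749)

Derivation:
Executing turtle program step by step:
Start: pos=(8,0), heading=315, pen down
RT 90: heading 315 -> 225
FD 19: (8,0) -> (-5.435,-13.435) [heading=225, draw]
FD 16: (-5.435,-13.435) -> (-16.749,-24.749) [heading=225, draw]
Final: pos=(-16.749,-24.749), heading=225, 2 segment(s) drawn
Waypoints (3 total):
(8, 0)
(-5.435, -13.435)
(-16.749, -24.749)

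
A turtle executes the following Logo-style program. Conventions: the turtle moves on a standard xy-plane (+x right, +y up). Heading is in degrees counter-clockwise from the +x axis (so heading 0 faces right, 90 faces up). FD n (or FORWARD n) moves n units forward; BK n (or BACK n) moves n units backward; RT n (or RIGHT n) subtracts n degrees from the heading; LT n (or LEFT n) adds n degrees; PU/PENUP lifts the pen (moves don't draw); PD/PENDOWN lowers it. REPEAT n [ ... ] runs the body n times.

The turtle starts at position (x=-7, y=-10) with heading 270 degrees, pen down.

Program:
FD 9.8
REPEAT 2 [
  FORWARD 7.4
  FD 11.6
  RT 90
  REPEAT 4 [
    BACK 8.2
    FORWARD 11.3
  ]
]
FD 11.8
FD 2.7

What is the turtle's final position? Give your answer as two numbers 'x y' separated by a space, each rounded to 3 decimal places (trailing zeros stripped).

Answer: -38.4 -11.9

Derivation:
Executing turtle program step by step:
Start: pos=(-7,-10), heading=270, pen down
FD 9.8: (-7,-10) -> (-7,-19.8) [heading=270, draw]
REPEAT 2 [
  -- iteration 1/2 --
  FD 7.4: (-7,-19.8) -> (-7,-27.2) [heading=270, draw]
  FD 11.6: (-7,-27.2) -> (-7,-38.8) [heading=270, draw]
  RT 90: heading 270 -> 180
  REPEAT 4 [
    -- iteration 1/4 --
    BK 8.2: (-7,-38.8) -> (1.2,-38.8) [heading=180, draw]
    FD 11.3: (1.2,-38.8) -> (-10.1,-38.8) [heading=180, draw]
    -- iteration 2/4 --
    BK 8.2: (-10.1,-38.8) -> (-1.9,-38.8) [heading=180, draw]
    FD 11.3: (-1.9,-38.8) -> (-13.2,-38.8) [heading=180, draw]
    -- iteration 3/4 --
    BK 8.2: (-13.2,-38.8) -> (-5,-38.8) [heading=180, draw]
    FD 11.3: (-5,-38.8) -> (-16.3,-38.8) [heading=180, draw]
    -- iteration 4/4 --
    BK 8.2: (-16.3,-38.8) -> (-8.1,-38.8) [heading=180, draw]
    FD 11.3: (-8.1,-38.8) -> (-19.4,-38.8) [heading=180, draw]
  ]
  -- iteration 2/2 --
  FD 7.4: (-19.4,-38.8) -> (-26.8,-38.8) [heading=180, draw]
  FD 11.6: (-26.8,-38.8) -> (-38.4,-38.8) [heading=180, draw]
  RT 90: heading 180 -> 90
  REPEAT 4 [
    -- iteration 1/4 --
    BK 8.2: (-38.4,-38.8) -> (-38.4,-47) [heading=90, draw]
    FD 11.3: (-38.4,-47) -> (-38.4,-35.7) [heading=90, draw]
    -- iteration 2/4 --
    BK 8.2: (-38.4,-35.7) -> (-38.4,-43.9) [heading=90, draw]
    FD 11.3: (-38.4,-43.9) -> (-38.4,-32.6) [heading=90, draw]
    -- iteration 3/4 --
    BK 8.2: (-38.4,-32.6) -> (-38.4,-40.8) [heading=90, draw]
    FD 11.3: (-38.4,-40.8) -> (-38.4,-29.5) [heading=90, draw]
    -- iteration 4/4 --
    BK 8.2: (-38.4,-29.5) -> (-38.4,-37.7) [heading=90, draw]
    FD 11.3: (-38.4,-37.7) -> (-38.4,-26.4) [heading=90, draw]
  ]
]
FD 11.8: (-38.4,-26.4) -> (-38.4,-14.6) [heading=90, draw]
FD 2.7: (-38.4,-14.6) -> (-38.4,-11.9) [heading=90, draw]
Final: pos=(-38.4,-11.9), heading=90, 23 segment(s) drawn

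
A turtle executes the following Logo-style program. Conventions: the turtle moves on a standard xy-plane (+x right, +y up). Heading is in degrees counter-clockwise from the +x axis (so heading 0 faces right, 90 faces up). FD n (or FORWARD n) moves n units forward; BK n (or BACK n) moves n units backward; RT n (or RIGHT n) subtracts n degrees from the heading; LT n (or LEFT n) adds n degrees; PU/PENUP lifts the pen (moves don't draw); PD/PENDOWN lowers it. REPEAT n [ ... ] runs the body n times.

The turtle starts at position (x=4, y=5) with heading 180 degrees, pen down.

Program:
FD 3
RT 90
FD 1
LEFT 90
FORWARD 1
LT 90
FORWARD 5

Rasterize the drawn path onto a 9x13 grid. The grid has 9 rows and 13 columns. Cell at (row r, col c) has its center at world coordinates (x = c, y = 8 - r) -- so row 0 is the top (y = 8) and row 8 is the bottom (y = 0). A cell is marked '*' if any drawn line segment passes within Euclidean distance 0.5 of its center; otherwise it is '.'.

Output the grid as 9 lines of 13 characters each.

Segment 0: (4,5) -> (1,5)
Segment 1: (1,5) -> (1,6)
Segment 2: (1,6) -> (0,6)
Segment 3: (0,6) -> (-0,1)

Answer: .............
.............
**...........
*****........
*............
*............
*............
*............
.............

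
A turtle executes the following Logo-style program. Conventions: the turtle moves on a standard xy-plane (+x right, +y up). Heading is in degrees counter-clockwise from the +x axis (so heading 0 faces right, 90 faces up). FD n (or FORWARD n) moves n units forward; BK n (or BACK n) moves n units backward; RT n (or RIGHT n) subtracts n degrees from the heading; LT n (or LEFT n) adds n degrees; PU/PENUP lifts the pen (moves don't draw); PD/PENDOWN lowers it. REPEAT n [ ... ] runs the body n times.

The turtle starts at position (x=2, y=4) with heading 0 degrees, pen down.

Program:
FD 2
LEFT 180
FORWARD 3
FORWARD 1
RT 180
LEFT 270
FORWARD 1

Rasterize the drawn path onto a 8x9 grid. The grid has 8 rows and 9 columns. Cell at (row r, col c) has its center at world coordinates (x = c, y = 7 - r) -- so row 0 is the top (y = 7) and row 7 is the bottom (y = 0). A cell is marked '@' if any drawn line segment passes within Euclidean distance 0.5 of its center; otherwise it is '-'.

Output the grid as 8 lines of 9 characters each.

Segment 0: (2,4) -> (4,4)
Segment 1: (4,4) -> (1,4)
Segment 2: (1,4) -> (0,4)
Segment 3: (0,4) -> (-0,3)

Answer: ---------
---------
---------
@@@@@----
@--------
---------
---------
---------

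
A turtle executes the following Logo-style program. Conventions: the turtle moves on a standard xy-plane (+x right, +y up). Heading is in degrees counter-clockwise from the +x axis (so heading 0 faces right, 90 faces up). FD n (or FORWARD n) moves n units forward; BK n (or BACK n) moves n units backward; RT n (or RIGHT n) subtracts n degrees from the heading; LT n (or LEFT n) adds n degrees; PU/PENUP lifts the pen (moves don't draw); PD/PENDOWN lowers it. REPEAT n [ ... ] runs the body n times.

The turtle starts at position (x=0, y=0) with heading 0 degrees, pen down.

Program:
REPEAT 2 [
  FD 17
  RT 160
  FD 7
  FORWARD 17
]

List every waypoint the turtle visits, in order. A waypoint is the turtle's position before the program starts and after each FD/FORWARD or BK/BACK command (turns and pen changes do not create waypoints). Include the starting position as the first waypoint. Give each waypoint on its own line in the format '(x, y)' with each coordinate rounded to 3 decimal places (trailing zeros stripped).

Executing turtle program step by step:
Start: pos=(0,0), heading=0, pen down
REPEAT 2 [
  -- iteration 1/2 --
  FD 17: (0,0) -> (17,0) [heading=0, draw]
  RT 160: heading 0 -> 200
  FD 7: (17,0) -> (10.422,-2.394) [heading=200, draw]
  FD 17: (10.422,-2.394) -> (-5.553,-8.208) [heading=200, draw]
  -- iteration 2/2 --
  FD 17: (-5.553,-8.208) -> (-21.527,-14.023) [heading=200, draw]
  RT 160: heading 200 -> 40
  FD 7: (-21.527,-14.023) -> (-16.165,-9.523) [heading=40, draw]
  FD 17: (-16.165,-9.523) -> (-3.142,1.404) [heading=40, draw]
]
Final: pos=(-3.142,1.404), heading=40, 6 segment(s) drawn
Waypoints (7 total):
(0, 0)
(17, 0)
(10.422, -2.394)
(-5.553, -8.208)
(-21.527, -14.023)
(-16.165, -9.523)
(-3.142, 1.404)

Answer: (0, 0)
(17, 0)
(10.422, -2.394)
(-5.553, -8.208)
(-21.527, -14.023)
(-16.165, -9.523)
(-3.142, 1.404)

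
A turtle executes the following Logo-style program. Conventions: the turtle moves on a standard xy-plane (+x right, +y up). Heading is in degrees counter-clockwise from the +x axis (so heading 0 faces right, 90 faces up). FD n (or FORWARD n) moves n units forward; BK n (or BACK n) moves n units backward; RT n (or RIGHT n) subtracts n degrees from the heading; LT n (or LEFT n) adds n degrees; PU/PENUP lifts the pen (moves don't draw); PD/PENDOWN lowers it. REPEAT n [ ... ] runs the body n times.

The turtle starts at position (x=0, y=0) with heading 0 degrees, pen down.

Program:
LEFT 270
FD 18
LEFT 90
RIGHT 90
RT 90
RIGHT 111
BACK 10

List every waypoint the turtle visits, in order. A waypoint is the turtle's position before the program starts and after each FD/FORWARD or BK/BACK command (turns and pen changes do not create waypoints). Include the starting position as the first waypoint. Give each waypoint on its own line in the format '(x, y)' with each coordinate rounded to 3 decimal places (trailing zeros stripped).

Answer: (0, 0)
(0, -18)
(-3.584, -27.336)

Derivation:
Executing turtle program step by step:
Start: pos=(0,0), heading=0, pen down
LT 270: heading 0 -> 270
FD 18: (0,0) -> (0,-18) [heading=270, draw]
LT 90: heading 270 -> 0
RT 90: heading 0 -> 270
RT 90: heading 270 -> 180
RT 111: heading 180 -> 69
BK 10: (0,-18) -> (-3.584,-27.336) [heading=69, draw]
Final: pos=(-3.584,-27.336), heading=69, 2 segment(s) drawn
Waypoints (3 total):
(0, 0)
(0, -18)
(-3.584, -27.336)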